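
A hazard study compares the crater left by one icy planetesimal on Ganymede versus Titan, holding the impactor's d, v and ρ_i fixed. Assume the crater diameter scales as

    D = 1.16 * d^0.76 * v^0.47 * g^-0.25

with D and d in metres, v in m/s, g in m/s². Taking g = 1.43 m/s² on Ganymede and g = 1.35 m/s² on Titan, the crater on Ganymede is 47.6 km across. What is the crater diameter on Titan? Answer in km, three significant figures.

All impactor-dependent factors cancel in the ratio, leaving D_Titan/D_Ganymede = (g_Titan/g_Ganymede)^-0.25.
(1.35/1.43)^-0.25 = 0.9441^-0.25 = 1.014
D_Titan = 1.014 × 47.6 km = 48.3 km

D ≈ 48.3 km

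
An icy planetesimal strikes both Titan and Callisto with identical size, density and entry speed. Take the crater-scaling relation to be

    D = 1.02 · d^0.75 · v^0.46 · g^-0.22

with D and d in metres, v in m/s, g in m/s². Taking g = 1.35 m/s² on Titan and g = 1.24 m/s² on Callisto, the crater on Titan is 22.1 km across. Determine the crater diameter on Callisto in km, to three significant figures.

D ≈ 22.5 km

All impactor-dependent factors cancel in the ratio, leaving D_Callisto/D_Titan = (g_Callisto/g_Titan)^-0.22.
(1.24/1.35)^-0.22 = 0.9185^-0.22 = 1.019
D_Callisto = 1.019 × 22.1 km = 22.5 km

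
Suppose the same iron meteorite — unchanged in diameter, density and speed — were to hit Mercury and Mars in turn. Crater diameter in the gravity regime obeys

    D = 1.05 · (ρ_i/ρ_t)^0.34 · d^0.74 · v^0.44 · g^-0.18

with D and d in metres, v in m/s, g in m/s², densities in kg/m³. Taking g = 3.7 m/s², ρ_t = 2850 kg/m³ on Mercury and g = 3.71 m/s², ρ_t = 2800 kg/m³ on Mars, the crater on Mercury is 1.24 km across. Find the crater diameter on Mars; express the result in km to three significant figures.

D ≈ 1.25 km

The impactor-only factors (d, v, ρ_i) cancel in the ratio, leaving D_Mars/D_Mercury = (g_Mars/g_Mercury)^-0.18 · (ρ_t,Mercury/ρ_t,Mars)^0.34.
(3.71/3.7)^-0.18 = 1.003^-0.18 = 0.9995
(2850/2800)^0.34 = 1.018^0.34 = 1.006
Ratio = 0.9995 × 1.006 = 1.005
D_Mars = 1.005 × 1.24 km = 1.25 km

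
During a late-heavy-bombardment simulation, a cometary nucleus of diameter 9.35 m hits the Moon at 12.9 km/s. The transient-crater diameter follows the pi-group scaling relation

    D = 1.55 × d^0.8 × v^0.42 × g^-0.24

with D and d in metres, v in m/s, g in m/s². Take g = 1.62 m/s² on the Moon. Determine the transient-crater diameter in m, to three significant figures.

D ≈ 440 m

In SI units: v = 12900 m/s.
d^0.8 = 9.35^0.8 = 5.979
v^0.42 = 12900^0.42 = 53.27
g^-0.24 = 1.62^-0.24 = 0.8907
D = 1.55 × 5.979 × 53.27 × 0.8907 = 439.7 m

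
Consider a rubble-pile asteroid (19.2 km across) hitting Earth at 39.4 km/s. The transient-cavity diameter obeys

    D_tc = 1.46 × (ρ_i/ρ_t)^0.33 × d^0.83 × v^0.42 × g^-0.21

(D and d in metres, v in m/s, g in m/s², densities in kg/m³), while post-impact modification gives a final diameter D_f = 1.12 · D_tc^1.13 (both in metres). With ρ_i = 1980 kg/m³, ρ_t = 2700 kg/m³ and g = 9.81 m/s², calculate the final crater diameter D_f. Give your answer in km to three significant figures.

In SI: d = 19200 m, v = 39400 m/s.
(ρ_i/ρ_t)^0.33 = (1980/2700)^0.33 = 0.9027
d^0.83 = 19200^0.83 = 3590
v^0.42 = 39400^0.42 = 85.14
g^-0.21 = 9.81^-0.21 = 0.6191
D_tc = 1.46 × 0.9027 × 3590 × 85.14 × 0.6191 = 2.494 × 10^5 m
D_f = 1.12 × (2.494 × 10^5)^1.13 = 1.405 × 10^6 m
     = 1405 km

D_f ≈ 1410 km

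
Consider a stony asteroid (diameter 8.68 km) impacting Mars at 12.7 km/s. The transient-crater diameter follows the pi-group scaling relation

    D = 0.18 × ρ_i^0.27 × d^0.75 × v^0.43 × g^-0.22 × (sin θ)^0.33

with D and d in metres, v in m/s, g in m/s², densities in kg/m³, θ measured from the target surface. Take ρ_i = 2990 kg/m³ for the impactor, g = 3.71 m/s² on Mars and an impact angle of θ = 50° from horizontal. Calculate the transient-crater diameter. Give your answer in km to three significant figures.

In SI units: d = 8680 m, v = 12700 m/s.
ρ_i^0.27 = 2990^0.27 = 8.678
d^0.75 = 8680^0.75 = 899.3
v^0.43 = 12700^0.43 = 58.16
g^-0.22 = 3.71^-0.22 = 0.7494
(sin 50°)^0.33 = 0.7660^0.33 = 0.9158
D = 0.18 × 8.678 × 899.3 × 58.16 × 0.7494 × 0.9158 = 56071 m
   = 56.07 km

D ≈ 56.1 km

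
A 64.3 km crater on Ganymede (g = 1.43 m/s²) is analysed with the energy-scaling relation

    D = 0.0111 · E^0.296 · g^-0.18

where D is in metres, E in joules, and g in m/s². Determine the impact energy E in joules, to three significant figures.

E ≈ 8.75 × 10^22 J

Rearranging: E = [D / (0.0111 · g^-0.18)]^(1/0.296).
D = 64300 m.
g^-0.18 = 1.43^-0.18 = 0.9376
D / (0.0111 × 0.9376) = 64300 / (0.01041) = 6.177 × 10^6
E = (6.177 × 10^6)^3.3784 = 8.749 × 10^22 J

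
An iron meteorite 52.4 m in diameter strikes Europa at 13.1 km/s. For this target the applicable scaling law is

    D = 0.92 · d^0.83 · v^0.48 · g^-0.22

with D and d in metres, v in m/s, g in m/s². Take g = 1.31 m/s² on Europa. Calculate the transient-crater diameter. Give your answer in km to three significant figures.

In SI units: v = 13100 m/s.
d^0.83 = 52.4^0.83 = 26.73
v^0.48 = 13100^0.48 = 94.69
g^-0.22 = 1.31^-0.22 = 0.9423
D = 0.92 × 26.73 × 94.69 × 0.9423 = 2194 m
   = 2.194 km

D ≈ 2.19 km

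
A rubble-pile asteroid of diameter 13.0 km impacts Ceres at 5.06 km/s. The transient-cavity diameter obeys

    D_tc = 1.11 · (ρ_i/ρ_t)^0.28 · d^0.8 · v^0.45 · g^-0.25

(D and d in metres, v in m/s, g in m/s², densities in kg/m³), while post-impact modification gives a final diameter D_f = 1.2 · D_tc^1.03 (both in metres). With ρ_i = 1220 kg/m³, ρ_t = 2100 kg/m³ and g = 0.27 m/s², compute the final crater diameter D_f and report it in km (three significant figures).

D_f ≈ 205 km

In SI: d = 13000 m, v = 5060 m/s.
(ρ_i/ρ_t)^0.28 = (1220/2100)^0.28 = 0.8589
d^0.8 = 13000^0.8 = 1955
v^0.45 = 5060^0.45 = 46.44
g^-0.25 = 0.27^-0.25 = 1.387
D_tc = 1.11 × 0.8589 × 1955 × 46.44 × 1.387 = 1.201 × 10^5 m
D_f = 1.2 × (1.201 × 10^5)^1.03 = 2.047 × 10^5 m
     = 204.7 km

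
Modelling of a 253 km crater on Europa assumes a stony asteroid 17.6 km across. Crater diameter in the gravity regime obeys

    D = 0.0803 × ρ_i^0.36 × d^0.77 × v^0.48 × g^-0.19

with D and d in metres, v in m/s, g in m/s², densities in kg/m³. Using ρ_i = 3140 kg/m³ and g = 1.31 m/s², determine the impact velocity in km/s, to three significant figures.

v ≈ 14.2 km/s

Rearranging for v: v = [D / (0.0803 · 3140^0.36 · 17600^0.77 · 1.31^-0.19)]^(1/0.48).
D = 253000 m.
3140^0.36 = 18.15
17600^0.77 = 1858
1.31^-0.19 = 0.9500
Denominator = 0.0803 × 18.15 × 1858 × 0.9500 = 2573
D / 2573 = 253000 / 2573 = 98.33
v = 98.33^(1/0.48) = 98.33^2.0833 = 14170 m/s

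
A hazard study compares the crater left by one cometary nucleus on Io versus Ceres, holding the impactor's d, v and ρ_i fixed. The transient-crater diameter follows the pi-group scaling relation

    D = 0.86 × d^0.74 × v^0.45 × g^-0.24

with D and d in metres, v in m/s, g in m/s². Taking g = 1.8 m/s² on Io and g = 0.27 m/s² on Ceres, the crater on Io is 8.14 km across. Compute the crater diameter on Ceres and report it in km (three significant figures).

D ≈ 12.8 km

All impactor-dependent factors cancel in the ratio, leaving D_Ceres/D_Io = (g_Ceres/g_Io)^-0.24.
(0.27/1.8)^-0.24 = 0.1500^-0.24 = 1.577
D_Ceres = 1.577 × 8.14 km = 12.8 km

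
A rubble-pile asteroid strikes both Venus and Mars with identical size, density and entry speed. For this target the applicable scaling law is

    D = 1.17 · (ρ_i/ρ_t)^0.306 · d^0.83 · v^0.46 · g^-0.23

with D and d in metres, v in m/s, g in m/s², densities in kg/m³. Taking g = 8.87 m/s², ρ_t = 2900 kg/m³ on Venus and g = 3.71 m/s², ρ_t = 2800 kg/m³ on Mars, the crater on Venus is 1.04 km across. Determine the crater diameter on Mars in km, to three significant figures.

The impactor-only factors (d, v, ρ_i) cancel in the ratio, leaving D_Mars/D_Venus = (g_Mars/g_Venus)^-0.23 · (ρ_t,Venus/ρ_t,Mars)^0.306.
(3.71/8.87)^-0.23 = 0.4183^-0.23 = 1.222
(2900/2800)^0.306 = 1.036^0.306 = 1.011
Ratio = 1.222 × 1.011 = 1.235
D_Mars = 1.235 × 1.04 km = 1.28 km

D ≈ 1.28 km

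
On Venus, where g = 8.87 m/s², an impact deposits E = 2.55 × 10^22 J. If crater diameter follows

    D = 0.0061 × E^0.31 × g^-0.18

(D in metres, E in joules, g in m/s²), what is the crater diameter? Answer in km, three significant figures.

D ≈ 36.4 km

E^0.31 = (2.55 × 10^22)^0.31 = 8.831 × 10^6
g^-0.18 = 8.87^-0.18 = 0.6751
D = 0.0061 × 8.831 × 10^6 × 0.6751 = 36367 m
   = 36.37 km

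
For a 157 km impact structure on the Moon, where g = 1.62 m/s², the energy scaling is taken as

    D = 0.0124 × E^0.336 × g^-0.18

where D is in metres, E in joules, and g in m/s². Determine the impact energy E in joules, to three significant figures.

Rearranging: E = [D / (0.0124 · g^-0.18)]^(1/0.336).
D = 157000 m.
g^-0.18 = 1.62^-0.18 = 0.9168
D / (0.0124 × 0.9168) = 157000 / (0.01137) = 1.381 × 10^7
E = (1.381 × 10^7)^2.9762 = 1.781 × 10^21 J

E ≈ 1.78 × 10^21 J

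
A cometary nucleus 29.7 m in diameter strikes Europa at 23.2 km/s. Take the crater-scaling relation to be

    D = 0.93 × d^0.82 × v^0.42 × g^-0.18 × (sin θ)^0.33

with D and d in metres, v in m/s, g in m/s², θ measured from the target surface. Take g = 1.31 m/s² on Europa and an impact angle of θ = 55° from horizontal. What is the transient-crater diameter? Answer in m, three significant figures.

D ≈ 912 m

In SI units: v = 23200 m/s.
d^0.82 = 29.7^0.82 = 16.13
v^0.42 = 23200^0.42 = 68.16
g^-0.18 = 1.31^-0.18 = 0.9526
(sin 55°)^0.33 = 0.8192^0.33 = 0.9363
D = 0.93 × 16.13 × 68.16 × 0.9526 × 0.9363 = 912.0 m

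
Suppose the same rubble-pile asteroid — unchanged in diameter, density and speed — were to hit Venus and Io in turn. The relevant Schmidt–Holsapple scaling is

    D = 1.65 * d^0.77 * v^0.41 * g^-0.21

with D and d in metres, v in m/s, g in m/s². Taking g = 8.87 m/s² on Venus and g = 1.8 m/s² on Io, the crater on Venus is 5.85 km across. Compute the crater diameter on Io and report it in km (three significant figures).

All impactor-dependent factors cancel in the ratio, leaving D_Io/D_Venus = (g_Io/g_Venus)^-0.21.
(1.8/8.87)^-0.21 = 0.2029^-0.21 = 1.398
D_Io = 1.398 × 5.85 km = 8.18 km

D ≈ 8.18 km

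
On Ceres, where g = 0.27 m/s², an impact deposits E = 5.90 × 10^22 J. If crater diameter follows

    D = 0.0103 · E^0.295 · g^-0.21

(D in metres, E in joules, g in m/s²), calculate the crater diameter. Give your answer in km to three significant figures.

D ≈ 70.7 km

E^0.295 = (5.90 × 10^22)^0.295 = 5.217 × 10^6
g^-0.21 = 0.27^-0.21 = 1.316
D = 0.0103 × 5.217 × 10^6 × 1.316 = 70715 m
   = 70.72 km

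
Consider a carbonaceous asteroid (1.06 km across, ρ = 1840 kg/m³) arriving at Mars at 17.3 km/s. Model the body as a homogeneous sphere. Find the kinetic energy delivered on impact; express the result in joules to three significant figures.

d = 1060 m; v = 17300 m/s.
Mass m = (π/6) ρ d³ = (π/6) × 1840 × (1060)³ = 1.147 × 10^12 kg
E = ½ m v² = 0.5 × 1.147 × 10^12 × (17300)² = 1.716 × 10^20 J

E ≈ 1.72 × 10^20 J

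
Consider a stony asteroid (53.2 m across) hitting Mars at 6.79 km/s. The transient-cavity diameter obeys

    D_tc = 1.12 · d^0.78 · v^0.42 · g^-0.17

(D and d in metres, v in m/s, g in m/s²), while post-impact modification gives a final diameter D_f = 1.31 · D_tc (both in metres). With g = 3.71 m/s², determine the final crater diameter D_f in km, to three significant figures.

v = 6790 m/s.
d^0.78 = 53.2^0.78 = 22.19
v^0.42 = 6790^0.42 = 40.68
g^-0.17 = 3.71^-0.17 = 0.8002
D_tc = 1.12 × 22.19 × 40.68 × 0.8002 = 809.0 m
D_f = 1.31 × 809.0 = 1060 m
     = 1.060 km

D_f ≈ 1.06 km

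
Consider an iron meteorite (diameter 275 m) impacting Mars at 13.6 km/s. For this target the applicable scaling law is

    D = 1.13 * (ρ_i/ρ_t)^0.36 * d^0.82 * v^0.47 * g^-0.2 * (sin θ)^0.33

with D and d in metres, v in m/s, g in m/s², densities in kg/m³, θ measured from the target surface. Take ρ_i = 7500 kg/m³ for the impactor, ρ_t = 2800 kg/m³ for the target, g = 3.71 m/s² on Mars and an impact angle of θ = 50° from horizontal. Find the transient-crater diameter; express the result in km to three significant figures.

D ≈ 9.96 km

In SI units: v = 13600 m/s.
(ρ_i/ρ_t)^0.36 = (7500/2800)^0.36 = 1.426
d^0.82 = 275^0.82 = 100.1
v^0.47 = 13600^0.47 = 87.65
g^-0.2 = 3.71^-0.2 = 0.7694
(sin 50°)^0.33 = 0.7660^0.33 = 0.9158
D = 1.13 × 1.426 × 100.1 × 87.65 × 0.7694 × 0.9158 = 9962 m
   = 9.962 km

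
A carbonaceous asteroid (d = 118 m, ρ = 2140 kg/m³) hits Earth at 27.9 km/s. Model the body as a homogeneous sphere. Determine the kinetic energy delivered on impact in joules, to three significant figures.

v = 27900 m/s.
Mass m = (π/6) ρ d³ = (π/6) × 2140 × (118)³ = 1.841 × 10^9 kg
E = ½ m v² = 0.5 × 1.841 × 10^9 × (27900)² = 7.165 × 10^17 J

E ≈ 7.17 × 10^17 J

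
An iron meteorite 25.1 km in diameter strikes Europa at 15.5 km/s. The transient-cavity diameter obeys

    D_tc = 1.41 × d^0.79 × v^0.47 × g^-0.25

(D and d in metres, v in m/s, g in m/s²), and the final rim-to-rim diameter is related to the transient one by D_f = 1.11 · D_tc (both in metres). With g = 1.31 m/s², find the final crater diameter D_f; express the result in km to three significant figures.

D_f ≈ 408 km

In SI: d = 25100 m, v = 15500 m/s.
d^0.79 = 25100^0.79 = 2990
v^0.47 = 15500^0.47 = 93.21
g^-0.25 = 1.31^-0.25 = 0.9347
D_tc = 1.41 × 2990 × 93.21 × 0.9347 = 3.673 × 10^5 m
D_f = 1.11 × 3.673 × 10^5 = 4.077 × 10^5 m
     = 407.7 km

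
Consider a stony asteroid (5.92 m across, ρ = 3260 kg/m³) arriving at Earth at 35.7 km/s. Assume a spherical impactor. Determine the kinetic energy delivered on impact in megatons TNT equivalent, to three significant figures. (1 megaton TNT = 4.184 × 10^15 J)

E ≈ 0.0539 Mt TNT

v = 35700 m/s.
Mass m = (π/6) ρ d³ = (π/6) × 3260 × (5.92)³ = 3.541 × 10^5 kg
E = ½ m v² = 0.5 × 3.541 × 10^5 × (35700)² = 2.256 × 10^14 J
   = 2.256 × 10^14 / 4.184×10^15 = 0.05392 Mt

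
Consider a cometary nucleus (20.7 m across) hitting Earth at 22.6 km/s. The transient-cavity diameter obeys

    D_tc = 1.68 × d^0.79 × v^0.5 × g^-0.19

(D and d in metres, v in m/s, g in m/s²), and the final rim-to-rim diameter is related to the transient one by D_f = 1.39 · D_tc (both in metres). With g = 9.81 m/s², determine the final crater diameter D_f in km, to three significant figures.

D_f ≈ 2.49 km

v = 22600 m/s.
d^0.79 = 20.7^0.79 = 10.96
v^0.5 = 22600^0.5 = 150.3
g^-0.19 = 9.81^-0.19 = 0.6480
D_tc = 1.68 × 10.96 × 150.3 × 0.6480 = 1793 m
D_f = 1.39 × 1793 = 2492 m
     = 2.492 km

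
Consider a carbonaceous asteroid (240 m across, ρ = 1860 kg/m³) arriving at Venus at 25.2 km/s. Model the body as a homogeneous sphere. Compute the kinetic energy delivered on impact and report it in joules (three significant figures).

E ≈ 4.27 × 10^18 J

v = 25200 m/s.
Mass m = (π/6) ρ d³ = (π/6) × 1860 × (240)³ = 1.346 × 10^10 kg
E = ½ m v² = 0.5 × 1.346 × 10^10 × (25200)² = 4.274 × 10^18 J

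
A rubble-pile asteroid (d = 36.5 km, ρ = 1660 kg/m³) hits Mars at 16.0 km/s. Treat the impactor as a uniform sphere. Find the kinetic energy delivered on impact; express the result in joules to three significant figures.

d = 36500 m; v = 16000 m/s.
Mass m = (π/6) ρ d³ = (π/6) × 1660 × (36500)³ = 4.227 × 10^16 kg
E = ½ m v² = 0.5 × 4.227 × 10^16 × (16000)² = 5.411 × 10^24 J

E ≈ 5.41 × 10^24 J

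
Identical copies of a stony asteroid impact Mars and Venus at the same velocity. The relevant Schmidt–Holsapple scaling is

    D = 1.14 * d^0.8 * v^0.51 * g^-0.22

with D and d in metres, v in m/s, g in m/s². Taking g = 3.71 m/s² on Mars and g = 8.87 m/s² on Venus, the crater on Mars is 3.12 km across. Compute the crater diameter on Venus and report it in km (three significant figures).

All impactor-dependent factors cancel in the ratio, leaving D_Venus/D_Mars = (g_Venus/g_Mars)^-0.22.
(8.87/3.71)^-0.22 = 2.391^-0.22 = 0.8255
D_Venus = 0.8255 × 3.12 km = 2.58 km

D ≈ 2.58 km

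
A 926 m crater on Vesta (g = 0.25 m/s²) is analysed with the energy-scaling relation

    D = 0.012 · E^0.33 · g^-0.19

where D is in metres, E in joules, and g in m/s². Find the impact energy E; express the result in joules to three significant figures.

Rearranging: E = [D / (0.012 · g^-0.19)]^(1/0.33).
g^-0.19 = 0.25^-0.19 = 1.301
D / (0.012 × 1.301) = 926 / (0.01561) = 5.932 × 10^4
E = (5.932 × 10^4)^3.0303 = 2.912 × 10^14 J

E ≈ 2.91 × 10^14 J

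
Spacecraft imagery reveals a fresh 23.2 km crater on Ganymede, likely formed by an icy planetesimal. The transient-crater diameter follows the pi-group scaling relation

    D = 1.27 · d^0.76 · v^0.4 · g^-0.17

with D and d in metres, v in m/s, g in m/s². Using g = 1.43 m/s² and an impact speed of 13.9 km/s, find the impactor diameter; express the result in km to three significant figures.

Rearranging for d: d = [D / (1.27 · 13900^0.4 · 1.43^-0.17)]^(1/0.76).
D = 23200 m.
13900^0.4 = 45.42
1.43^-0.17 = 0.9410
Denominator = 1.27 × 45.42 × 0.9410 = 54.28
D / 54.28 = 23200 / 54.28 = 427.4
d = 427.4^(1/0.76) = 427.4^1.3158 = 2895 m

d ≈ 2.90 km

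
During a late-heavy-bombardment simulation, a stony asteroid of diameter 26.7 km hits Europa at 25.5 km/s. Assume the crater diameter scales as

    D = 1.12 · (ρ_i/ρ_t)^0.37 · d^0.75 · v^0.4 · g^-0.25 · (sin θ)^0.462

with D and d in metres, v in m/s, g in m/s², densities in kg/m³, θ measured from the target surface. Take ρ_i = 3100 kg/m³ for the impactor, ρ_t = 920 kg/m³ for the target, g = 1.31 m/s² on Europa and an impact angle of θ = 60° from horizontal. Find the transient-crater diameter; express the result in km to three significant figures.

D ≈ 186 km

In SI units: d = 26700 m, v = 25500 m/s.
(ρ_i/ρ_t)^0.37 = (3100/920)^0.37 = 1.567
d^0.75 = 26700^0.75 = 2089
v^0.4 = 25500^0.4 = 57.89
g^-0.25 = 1.31^-0.25 = 0.9347
(sin 60°)^0.462 = 0.8660^0.462 = 0.9357
D = 1.12 × 1.567 × 2089 × 57.89 × 0.9347 × 0.9357 = 1.856 × 10^5 m
   = 185.6 km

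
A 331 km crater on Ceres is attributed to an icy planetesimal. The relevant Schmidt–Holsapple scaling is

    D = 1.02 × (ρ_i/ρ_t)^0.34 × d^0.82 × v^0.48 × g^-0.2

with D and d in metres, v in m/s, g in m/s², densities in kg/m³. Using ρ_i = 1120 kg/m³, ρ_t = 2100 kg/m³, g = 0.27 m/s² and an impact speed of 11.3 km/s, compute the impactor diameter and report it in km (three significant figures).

d ≈ 21.0 km

Rearranging for d: d = [D / (1.02 · (1120/2100)^0.34 · 11300^0.48 · 0.27^-0.2)]^(1/0.82).
D = 331000 m.
(1120/2100)^0.34 = 0.8076
11300^0.48 = 88.20
0.27^-0.2 = 1.299
Denominator = 1.02 × 0.8076 × 88.20 × 1.299 = 94.38
D / 94.38 = 331000 / 94.38 = 3507
d = 3507^(1/0.82) = 3507^1.2195 = 21040 m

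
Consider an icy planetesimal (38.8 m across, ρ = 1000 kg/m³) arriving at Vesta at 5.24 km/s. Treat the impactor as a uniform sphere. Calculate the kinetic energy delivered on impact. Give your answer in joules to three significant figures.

v = 5240 m/s.
Mass m = (π/6) ρ d³ = (π/6) × 1000 × (38.8)³ = 3.058 × 10^7 kg
E = ½ m v² = 0.5 × 3.058 × 10^7 × (5240)² = 4.198 × 10^14 J

E ≈ 4.20 × 10^14 J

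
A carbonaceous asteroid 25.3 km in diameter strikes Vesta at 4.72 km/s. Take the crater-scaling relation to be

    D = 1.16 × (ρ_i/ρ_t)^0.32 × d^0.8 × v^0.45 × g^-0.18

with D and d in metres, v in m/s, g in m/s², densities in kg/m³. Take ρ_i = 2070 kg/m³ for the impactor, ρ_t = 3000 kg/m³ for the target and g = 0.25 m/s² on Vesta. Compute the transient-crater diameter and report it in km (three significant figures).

In SI units: d = 25300 m, v = 4720 m/s.
(ρ_i/ρ_t)^0.32 = (2070/3000)^0.32 = 0.8880
d^0.8 = 25300^0.8 = 3330
v^0.45 = 4720^0.45 = 45.01
g^-0.18 = 0.25^-0.18 = 1.283
D = 1.16 × 0.8880 × 3330 × 45.01 × 1.283 = 1.981 × 10^5 m
   = 198.1 km

D ≈ 198 km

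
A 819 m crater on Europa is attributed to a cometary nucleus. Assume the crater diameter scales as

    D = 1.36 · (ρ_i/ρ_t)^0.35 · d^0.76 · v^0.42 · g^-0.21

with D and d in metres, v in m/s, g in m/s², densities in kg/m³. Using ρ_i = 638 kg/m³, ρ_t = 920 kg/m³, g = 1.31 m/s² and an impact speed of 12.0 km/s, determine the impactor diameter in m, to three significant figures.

d ≈ 32.3 m

Rearranging for d: d = [D / (1.36 · (638/920)^0.35 · 12000^0.42 · 1.31^-0.21)]^(1/0.76).
(638/920)^0.35 = 0.8798
12000^0.42 = 51.67
1.31^-0.21 = 0.9449
Denominator = 1.36 × 0.8798 × 51.67 × 0.9449 = 58.42
D / 58.42 = 819 / 58.42 = 14.02
d = 14.02^(1/0.76) = 14.02^1.3158 = 32.28 m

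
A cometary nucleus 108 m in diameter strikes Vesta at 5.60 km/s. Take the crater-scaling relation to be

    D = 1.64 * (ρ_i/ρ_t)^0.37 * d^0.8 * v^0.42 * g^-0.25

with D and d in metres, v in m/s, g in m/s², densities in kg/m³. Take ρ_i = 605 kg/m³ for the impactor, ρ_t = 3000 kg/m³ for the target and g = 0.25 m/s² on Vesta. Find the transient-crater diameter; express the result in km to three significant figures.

In SI units: v = 5600 m/s.
(ρ_i/ρ_t)^0.37 = (605/3000)^0.37 = 0.5530
d^0.8 = 108^0.8 = 42.34
v^0.42 = 5600^0.42 = 37.52
g^-0.25 = 0.25^-0.25 = 1.414
D = 1.64 × 0.5530 × 42.34 × 37.52 × 1.414 = 2037 m
   = 2.037 km

D ≈ 2.04 km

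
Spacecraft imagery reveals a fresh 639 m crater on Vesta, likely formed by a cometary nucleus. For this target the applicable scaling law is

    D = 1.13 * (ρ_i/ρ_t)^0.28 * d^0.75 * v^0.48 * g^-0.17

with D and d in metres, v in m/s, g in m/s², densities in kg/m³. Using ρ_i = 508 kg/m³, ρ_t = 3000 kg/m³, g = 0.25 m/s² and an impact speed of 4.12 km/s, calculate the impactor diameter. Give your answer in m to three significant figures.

Rearranging for d: d = [D / (1.13 · (508/3000)^0.28 · 4120^0.48 · 0.25^-0.17)]^(1/0.75).
(508/3000)^0.28 = 0.6082
4120^0.48 = 54.34
0.25^-0.17 = 1.266
Denominator = 1.13 × 0.6082 × 54.34 × 1.266 = 47.28
D / 47.28 = 639 / 47.28 = 13.52
d = 13.52^(1/0.75) = 13.52^1.3333 = 32.21 m

d ≈ 32.2 m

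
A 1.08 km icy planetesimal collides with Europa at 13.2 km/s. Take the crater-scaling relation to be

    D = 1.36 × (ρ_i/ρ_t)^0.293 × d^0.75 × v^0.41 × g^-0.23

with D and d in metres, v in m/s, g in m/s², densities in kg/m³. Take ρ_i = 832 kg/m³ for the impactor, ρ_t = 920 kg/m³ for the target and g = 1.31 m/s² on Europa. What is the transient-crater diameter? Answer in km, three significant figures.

D ≈ 11.4 km

In SI units: d = 1080 m, v = 13200 m/s.
(ρ_i/ρ_t)^0.293 = (832/920)^0.293 = 0.9710
d^0.75 = 1080^0.75 = 188.4
v^0.41 = 13200^0.41 = 48.91
g^-0.23 = 1.31^-0.23 = 0.9398
D = 1.36 × 0.9710 × 188.4 × 48.91 × 0.9398 = 11436 m
   = 11.44 km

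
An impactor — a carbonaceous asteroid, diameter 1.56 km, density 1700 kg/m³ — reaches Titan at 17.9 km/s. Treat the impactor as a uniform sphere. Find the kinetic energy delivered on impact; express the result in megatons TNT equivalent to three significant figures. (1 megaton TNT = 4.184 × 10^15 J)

E ≈ 1.29 × 10^5 Mt TNT

d = 1560 m; v = 17900 m/s.
Mass m = (π/6) ρ d³ = (π/6) × 1700 × (1560)³ = 3.379 × 10^12 kg
E = ½ m v² = 0.5 × 3.379 × 10^12 × (17900)² = 5.413 × 10^20 J
   = 5.413 × 10^20 / 4.184×10^15 = 1.294 × 10^5 Mt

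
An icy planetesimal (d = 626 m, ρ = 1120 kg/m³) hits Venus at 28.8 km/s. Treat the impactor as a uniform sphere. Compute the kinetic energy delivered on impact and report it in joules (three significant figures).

E ≈ 5.97 × 10^19 J

v = 28800 m/s.
Mass m = (π/6) ρ d³ = (π/6) × 1120 × (626)³ = 1.439 × 10^11 kg
E = ½ m v² = 0.5 × 1.439 × 10^11 × (28800)² = 5.968 × 10^19 J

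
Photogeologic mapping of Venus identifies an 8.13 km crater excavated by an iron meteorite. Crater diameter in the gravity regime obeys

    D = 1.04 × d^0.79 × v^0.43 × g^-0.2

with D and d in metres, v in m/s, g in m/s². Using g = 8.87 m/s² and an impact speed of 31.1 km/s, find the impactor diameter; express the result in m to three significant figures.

d ≈ 528 m

Rearranging for d: d = [D / (1.04 · 31100^0.43 · 8.87^-0.2)]^(1/0.79).
D = 8130 m.
31100^0.43 = 85.48
8.87^-0.2 = 0.6463
Denominator = 1.04 × 85.48 × 0.6463 = 57.46
D / 57.46 = 8130 / 57.46 = 141.5
d = 141.5^(1/0.79) = 141.5^1.2658 = 527.7 m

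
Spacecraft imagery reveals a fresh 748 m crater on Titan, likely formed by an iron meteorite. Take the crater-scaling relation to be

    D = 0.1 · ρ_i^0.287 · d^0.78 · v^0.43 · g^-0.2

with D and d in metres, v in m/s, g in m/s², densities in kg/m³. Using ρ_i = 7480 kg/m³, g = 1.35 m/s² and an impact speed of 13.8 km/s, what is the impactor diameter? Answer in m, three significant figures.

Rearranging for d: d = [D / (0.1 · 7480^0.287 · 13800^0.43 · 1.35^-0.2)]^(1/0.78).
7480^0.287 = 12.94
13800^0.43 = 60.28
1.35^-0.2 = 0.9417
Denominator = 0.1 × 12.94 × 60.28 × 0.9417 = 73.45
D / 73.45 = 748 / 73.45 = 10.18
d = 10.18^(1/0.78) = 10.18^1.2821 = 19.59 m

d ≈ 19.6 m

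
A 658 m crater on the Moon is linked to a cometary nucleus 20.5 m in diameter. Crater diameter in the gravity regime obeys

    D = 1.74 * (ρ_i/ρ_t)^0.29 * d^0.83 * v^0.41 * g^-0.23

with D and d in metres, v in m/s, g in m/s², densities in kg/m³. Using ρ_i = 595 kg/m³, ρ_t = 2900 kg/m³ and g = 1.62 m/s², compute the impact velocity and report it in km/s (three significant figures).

v ≈ 17.2 km/s

Rearranging for v: v = [D / (1.74 · (595/2900)^0.29 · 20.5^0.83 · 1.62^-0.23)]^(1/0.41).
(595/2900)^0.29 = 0.6317
20.5^0.83 = 12.27
1.62^-0.23 = 0.8950
Denominator = 1.74 × 0.6317 × 12.27 × 0.8950 = 12.07
D / 12.07 = 658 / 12.07 = 54.52
v = 54.52^(1/0.41) = 54.52^2.439 = 17197 m/s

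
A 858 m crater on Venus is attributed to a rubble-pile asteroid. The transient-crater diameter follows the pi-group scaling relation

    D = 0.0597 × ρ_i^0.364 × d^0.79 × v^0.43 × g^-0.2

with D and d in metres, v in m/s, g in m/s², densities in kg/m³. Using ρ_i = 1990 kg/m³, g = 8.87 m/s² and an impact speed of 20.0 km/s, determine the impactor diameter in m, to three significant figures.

d ≈ 43.8 m

Rearranging for d: d = [D / (0.0597 · 1990^0.364 · 20000^0.43 · 8.87^-0.2)]^(1/0.79).
1990^0.364 = 15.88
20000^0.43 = 70.70
8.87^-0.2 = 0.6463
Denominator = 0.0597 × 15.88 × 70.70 × 0.6463 = 43.32
D / 43.32 = 858 / 43.32 = 19.81
d = 19.81^(1/0.79) = 19.81^1.2658 = 43.81 m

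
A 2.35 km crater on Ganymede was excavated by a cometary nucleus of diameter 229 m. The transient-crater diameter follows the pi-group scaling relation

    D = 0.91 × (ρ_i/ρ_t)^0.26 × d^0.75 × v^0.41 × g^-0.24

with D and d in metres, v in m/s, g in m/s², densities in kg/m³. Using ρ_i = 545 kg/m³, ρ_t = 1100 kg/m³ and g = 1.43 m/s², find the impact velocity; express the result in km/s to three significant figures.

v ≈ 19.5 km/s

Rearranging for v: v = [D / (0.91 · (545/1100)^0.26 · 229^0.75 · 1.43^-0.24)]^(1/0.41).
D = 2350 m.
(545/1100)^0.26 = 0.8331
229^0.75 = 58.87
1.43^-0.24 = 0.9177
Denominator = 0.91 × 0.8331 × 58.87 × 0.9177 = 40.96
D / 40.96 = 2350 / 40.96 = 57.37
v = 57.37^(1/0.41) = 57.37^2.439 = 19473 m/s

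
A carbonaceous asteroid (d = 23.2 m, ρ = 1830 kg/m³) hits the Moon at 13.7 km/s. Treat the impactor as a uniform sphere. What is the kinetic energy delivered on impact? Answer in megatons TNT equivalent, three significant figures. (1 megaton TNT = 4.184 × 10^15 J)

v = 13700 m/s.
Mass m = (π/6) ρ d³ = (π/6) × 1830 × (23.2)³ = 1.197 × 10^7 kg
E = ½ m v² = 0.5 × 1.197 × 10^7 × (13700)² = 1.123 × 10^15 J
   = 1.123 × 10^15 / 4.184×10^15 = 0.2684 Mt

E ≈ 0.268 Mt TNT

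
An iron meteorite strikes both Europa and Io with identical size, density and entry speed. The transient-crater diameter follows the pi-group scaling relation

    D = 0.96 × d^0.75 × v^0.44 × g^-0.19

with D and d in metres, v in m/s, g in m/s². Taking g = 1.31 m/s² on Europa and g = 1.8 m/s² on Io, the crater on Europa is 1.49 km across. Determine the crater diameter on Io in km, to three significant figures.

D ≈ 1.40 km

All impactor-dependent factors cancel in the ratio, leaving D_Io/D_Europa = (g_Io/g_Europa)^-0.19.
(1.8/1.31)^-0.19 = 1.374^-0.19 = 0.9414
D_Io = 0.9414 × 1.49 km = 1.40 km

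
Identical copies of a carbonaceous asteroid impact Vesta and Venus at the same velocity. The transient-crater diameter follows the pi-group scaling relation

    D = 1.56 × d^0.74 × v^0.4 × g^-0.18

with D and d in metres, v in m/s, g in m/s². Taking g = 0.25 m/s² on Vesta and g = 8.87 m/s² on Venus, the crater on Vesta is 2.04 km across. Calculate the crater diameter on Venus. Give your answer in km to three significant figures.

All impactor-dependent factors cancel in the ratio, leaving D_Venus/D_Vesta = (g_Venus/g_Vesta)^-0.18.
(8.87/0.25)^-0.18 = 35.48^-0.18 = 0.5260
D_Venus = 0.5260 × 2.04 km = 1.07 km

D ≈ 1.07 km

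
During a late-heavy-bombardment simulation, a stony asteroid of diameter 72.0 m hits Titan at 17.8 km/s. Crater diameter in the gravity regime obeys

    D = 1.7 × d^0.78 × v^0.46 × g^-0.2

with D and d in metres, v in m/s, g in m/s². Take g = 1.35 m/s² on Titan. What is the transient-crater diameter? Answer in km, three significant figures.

D ≈ 4.06 km

In SI units: v = 17800 m/s.
d^0.78 = 72^0.78 = 28.10
v^0.46 = 17800^0.46 = 90.20
g^-0.2 = 1.35^-0.2 = 0.9417
D = 1.7 × 28.10 × 90.20 × 0.9417 = 4058 m
   = 4.058 km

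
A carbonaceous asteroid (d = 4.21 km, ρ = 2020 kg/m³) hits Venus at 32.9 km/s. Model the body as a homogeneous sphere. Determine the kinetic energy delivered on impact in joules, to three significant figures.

d = 4210 m; v = 32900 m/s.
Mass m = (π/6) ρ d³ = (π/6) × 2020 × (4210)³ = 7.892 × 10^13 kg
E = ½ m v² = 0.5 × 7.892 × 10^13 × (32900)² = 4.271 × 10^22 J

E ≈ 4.27 × 10^22 J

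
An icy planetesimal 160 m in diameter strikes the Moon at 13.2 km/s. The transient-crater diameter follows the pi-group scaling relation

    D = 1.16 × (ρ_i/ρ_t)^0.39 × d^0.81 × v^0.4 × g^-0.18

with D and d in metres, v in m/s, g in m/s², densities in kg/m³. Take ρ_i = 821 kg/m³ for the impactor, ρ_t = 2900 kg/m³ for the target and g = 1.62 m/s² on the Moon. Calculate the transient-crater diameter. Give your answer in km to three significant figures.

D ≈ 1.76 km

In SI units: v = 13200 m/s.
(ρ_i/ρ_t)^0.39 = (821/2900)^0.39 = 0.6113
d^0.81 = 160^0.81 = 61.00
v^0.4 = 13200^0.4 = 44.49
g^-0.18 = 1.62^-0.18 = 0.9168
D = 1.16 × 0.6113 × 61.00 × 44.49 × 0.9168 = 1764 m
   = 1.764 km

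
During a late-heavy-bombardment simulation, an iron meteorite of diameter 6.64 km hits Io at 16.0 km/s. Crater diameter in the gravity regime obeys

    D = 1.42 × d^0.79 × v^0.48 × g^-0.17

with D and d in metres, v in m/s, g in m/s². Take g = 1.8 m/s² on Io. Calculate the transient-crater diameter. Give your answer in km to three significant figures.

D ≈ 140 km

In SI units: d = 6640 m, v = 16000 m/s.
d^0.79 = 6640^0.79 = 1046
v^0.48 = 16000^0.48 = 104.2
g^-0.17 = 1.8^-0.17 = 0.9049
D = 1.42 × 1046 × 104.2 × 0.9049 = 1.401 × 10^5 m
   = 140.1 km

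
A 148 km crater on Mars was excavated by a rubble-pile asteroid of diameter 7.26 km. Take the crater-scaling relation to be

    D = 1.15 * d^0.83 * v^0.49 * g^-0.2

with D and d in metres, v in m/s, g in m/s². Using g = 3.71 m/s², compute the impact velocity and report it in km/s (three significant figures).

Rearranging for v: v = [D / (1.15 · 7260^0.83 · 3.71^-0.2)]^(1/0.49).
D = 148000 m.
7260^0.83 = 1602
3.71^-0.2 = 0.7694
Denominator = 1.15 × 1602 × 0.7694 = 1417
D / 1417 = 148000 / 1417 = 104.4
v = 104.4^(1/0.49) = 104.4^2.0408 = 13175 m/s

v ≈ 13.2 km/s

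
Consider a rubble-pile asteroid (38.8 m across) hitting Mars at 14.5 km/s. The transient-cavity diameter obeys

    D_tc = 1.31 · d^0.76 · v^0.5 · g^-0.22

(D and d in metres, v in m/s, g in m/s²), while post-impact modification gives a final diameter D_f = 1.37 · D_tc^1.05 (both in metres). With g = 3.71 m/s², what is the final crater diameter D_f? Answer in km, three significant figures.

v = 14500 m/s.
d^0.76 = 38.8^0.76 = 16.13
v^0.5 = 14500^0.5 = 120.4
g^-0.22 = 3.71^-0.22 = 0.7494
D_tc = 1.31 × 16.13 × 120.4 × 0.7494 = 1907 m
D_f = 1.37 × (1907)^1.05 = 3811 m
     = 3.811 km

D_f ≈ 3.81 km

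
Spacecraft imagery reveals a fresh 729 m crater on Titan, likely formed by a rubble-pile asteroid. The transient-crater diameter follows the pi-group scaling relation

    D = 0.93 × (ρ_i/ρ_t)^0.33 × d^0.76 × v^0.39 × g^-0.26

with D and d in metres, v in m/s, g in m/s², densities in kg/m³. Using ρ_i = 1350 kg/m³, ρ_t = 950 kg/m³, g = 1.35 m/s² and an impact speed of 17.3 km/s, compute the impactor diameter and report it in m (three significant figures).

Rearranging for d: d = [D / (0.93 · (1350/950)^0.33 · 17300^0.39 · 1.35^-0.26)]^(1/0.76).
(1350/950)^0.33 = 1.123
17300^0.39 = 44.96
1.35^-0.26 = 0.9249
Denominator = 0.93 × 1.123 × 44.96 × 0.9249 = 43.43
D / 43.43 = 729 / 43.43 = 16.79
d = 16.79^(1/0.76) = 16.79^1.3158 = 40.92 m

d ≈ 40.9 m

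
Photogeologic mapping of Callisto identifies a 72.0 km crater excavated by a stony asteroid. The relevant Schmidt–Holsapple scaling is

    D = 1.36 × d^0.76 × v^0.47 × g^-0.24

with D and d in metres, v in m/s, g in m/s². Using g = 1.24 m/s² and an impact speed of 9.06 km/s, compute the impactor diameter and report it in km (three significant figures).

Rearranging for d: d = [D / (1.36 · 9060^0.47 · 1.24^-0.24)]^(1/0.76).
D = 72000 m.
9060^0.47 = 72.42
1.24^-0.24 = 0.9497
Denominator = 1.36 × 72.42 × 0.9497 = 93.54
D / 93.54 = 72000 / 93.54 = 769.7
d = 769.7^(1/0.76) = 769.7^1.3158 = 6278 m

d ≈ 6.28 km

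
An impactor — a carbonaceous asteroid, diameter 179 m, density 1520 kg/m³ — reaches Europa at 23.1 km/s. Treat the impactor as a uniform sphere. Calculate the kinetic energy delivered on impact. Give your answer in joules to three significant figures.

E ≈ 1.22 × 10^18 J

v = 23100 m/s.
Mass m = (π/6) ρ d³ = (π/6) × 1520 × (179)³ = 4.565 × 10^9 kg
E = ½ m v² = 0.5 × 4.565 × 10^9 × (23100)² = 1.218 × 10^18 J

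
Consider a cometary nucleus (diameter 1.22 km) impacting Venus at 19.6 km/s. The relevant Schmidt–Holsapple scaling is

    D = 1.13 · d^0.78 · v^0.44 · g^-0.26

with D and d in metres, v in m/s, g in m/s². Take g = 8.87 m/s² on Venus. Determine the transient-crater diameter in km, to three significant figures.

D ≈ 12.7 km

In SI units: d = 1220 m, v = 19600 m/s.
d^0.78 = 1220^0.78 = 255.5
v^0.44 = 19600^0.44 = 77.37
g^-0.26 = 8.87^-0.26 = 0.5669
D = 1.13 × 255.5 × 77.37 × 0.5669 = 12663 m
   = 12.66 km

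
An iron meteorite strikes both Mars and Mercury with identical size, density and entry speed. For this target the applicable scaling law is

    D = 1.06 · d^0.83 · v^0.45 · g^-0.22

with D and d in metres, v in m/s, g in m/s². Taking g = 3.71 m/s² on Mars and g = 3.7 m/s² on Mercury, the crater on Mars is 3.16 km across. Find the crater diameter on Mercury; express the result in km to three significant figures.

D ≈ 3.16 km

All impactor-dependent factors cancel in the ratio, leaving D_Mercury/D_Mars = (g_Mercury/g_Mars)^-0.22.
(3.7/3.71)^-0.22 = 0.9973^-0.22 = 1.001
D_Mercury = 1.001 × 3.16 km = 3.16 km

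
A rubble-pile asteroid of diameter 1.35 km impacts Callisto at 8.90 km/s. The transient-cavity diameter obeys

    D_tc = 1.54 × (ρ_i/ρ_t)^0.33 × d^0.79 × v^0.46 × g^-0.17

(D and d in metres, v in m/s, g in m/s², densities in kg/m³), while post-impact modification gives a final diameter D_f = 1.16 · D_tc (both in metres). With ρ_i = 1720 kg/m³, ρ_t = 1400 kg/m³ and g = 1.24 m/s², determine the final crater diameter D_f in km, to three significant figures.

D_f ≈ 35.9 km

In SI: d = 1350 m, v = 8900 m/s.
(ρ_i/ρ_t)^0.33 = (1720/1400)^0.33 = 1.070
d^0.79 = 1350^0.79 = 297.1
v^0.46 = 8900^0.46 = 65.57
g^-0.17 = 1.24^-0.17 = 0.9641
D_tc = 1.54 × 1.070 × 297.1 × 65.57 × 0.9641 = 30950 m
D_f = 1.16 × 30950 = 35902 m
     = 35.90 km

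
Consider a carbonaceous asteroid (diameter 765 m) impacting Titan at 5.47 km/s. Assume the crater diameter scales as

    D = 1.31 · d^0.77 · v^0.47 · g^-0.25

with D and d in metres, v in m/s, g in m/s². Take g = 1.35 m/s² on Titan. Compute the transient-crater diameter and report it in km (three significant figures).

In SI units: v = 5470 m/s.
d^0.77 = 765^0.77 = 166.1
v^0.47 = 5470^0.47 = 57.13
g^-0.25 = 1.35^-0.25 = 0.9277
D = 1.31 × 166.1 × 57.13 × 0.9277 = 11532 m
   = 11.53 km

D ≈ 11.5 km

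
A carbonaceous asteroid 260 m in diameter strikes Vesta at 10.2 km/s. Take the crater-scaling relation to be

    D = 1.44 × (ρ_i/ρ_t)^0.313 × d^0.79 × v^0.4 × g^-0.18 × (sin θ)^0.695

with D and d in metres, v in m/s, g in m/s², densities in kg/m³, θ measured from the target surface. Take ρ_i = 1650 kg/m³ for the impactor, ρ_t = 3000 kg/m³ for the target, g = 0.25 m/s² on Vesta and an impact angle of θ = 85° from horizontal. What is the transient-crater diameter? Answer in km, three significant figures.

In SI units: v = 10200 m/s.
(ρ_i/ρ_t)^0.313 = (1650/3000)^0.313 = 0.8293
d^0.79 = 260^0.79 = 80.88
v^0.4 = 10200^0.4 = 40.13
g^-0.18 = 0.25^-0.18 = 1.283
(sin 85°)^0.695 = 0.9962^0.695 = 0.9974
D = 1.44 × 0.8293 × 80.88 × 40.13 × 1.283 × 0.9974 = 4960 m
   = 4.960 km

D ≈ 4.96 km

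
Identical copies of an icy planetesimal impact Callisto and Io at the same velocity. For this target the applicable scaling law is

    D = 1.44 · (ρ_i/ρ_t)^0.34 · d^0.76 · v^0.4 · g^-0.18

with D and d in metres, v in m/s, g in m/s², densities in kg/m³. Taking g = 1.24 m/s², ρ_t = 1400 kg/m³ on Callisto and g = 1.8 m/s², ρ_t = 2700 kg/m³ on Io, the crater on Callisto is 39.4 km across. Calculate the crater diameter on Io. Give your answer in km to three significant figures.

D ≈ 29.5 km

The impactor-only factors (d, v, ρ_i) cancel in the ratio, leaving D_Io/D_Callisto = (g_Io/g_Callisto)^-0.18 · (ρ_t,Callisto/ρ_t,Io)^0.34.
(1.8/1.24)^-0.18 = 1.452^-0.18 = 0.9351
(1400/2700)^0.34 = 0.5185^0.34 = 0.7999
Ratio = 0.9351 × 0.7999 = 0.7480
D_Io = 0.7480 × 39.4 km = 29.5 km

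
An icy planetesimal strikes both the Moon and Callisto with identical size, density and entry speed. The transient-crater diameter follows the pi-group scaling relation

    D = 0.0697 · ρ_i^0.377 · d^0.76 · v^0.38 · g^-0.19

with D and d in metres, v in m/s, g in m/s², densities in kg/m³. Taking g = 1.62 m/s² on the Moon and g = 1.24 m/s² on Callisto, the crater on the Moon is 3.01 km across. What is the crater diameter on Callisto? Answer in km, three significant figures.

All impactor-dependent factors cancel in the ratio, leaving D_Callisto/D_Moon = (g_Callisto/g_Moon)^-0.19.
(1.24/1.62)^-0.19 = 0.7654^-0.19 = 1.052
D_Callisto = 1.052 × 3.01 km = 3.17 km

D ≈ 3.17 km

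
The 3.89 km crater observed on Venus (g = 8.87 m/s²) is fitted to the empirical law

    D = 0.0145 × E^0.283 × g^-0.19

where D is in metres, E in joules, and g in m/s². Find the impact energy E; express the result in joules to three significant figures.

Rearranging: E = [D / (0.0145 · g^-0.19)]^(1/0.283).
D = 3890 m.
g^-0.19 = 8.87^-0.19 = 0.6605
D / (0.0145 × 0.6605) = 3890 / (9.577 × 10^-3) = 4.062 × 10^5
E = (4.062 × 10^5)^3.5336 = 6.592 × 10^19 J

E ≈ 6.59 × 10^19 J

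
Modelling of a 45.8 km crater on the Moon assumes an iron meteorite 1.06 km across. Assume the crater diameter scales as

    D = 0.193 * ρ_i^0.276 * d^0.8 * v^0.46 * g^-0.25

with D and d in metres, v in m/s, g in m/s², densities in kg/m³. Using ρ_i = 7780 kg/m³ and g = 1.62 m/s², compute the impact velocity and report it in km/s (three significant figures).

Rearranging for v: v = [D / (0.193 · 7780^0.276 · 1060^0.8 · 1.62^-0.25)]^(1/0.46).
D = 45800 m.
7780^0.276 = 11.86
1060^0.8 = 263.2
1.62^-0.25 = 0.8864
Denominator = 0.193 × 11.86 × 263.2 × 0.8864 = 534.0
D / 534.0 = 45800 / 534.0 = 85.77
v = 85.77^(1/0.46) = 85.77^2.1739 = 15954 m/s

v ≈ 16.0 km/s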